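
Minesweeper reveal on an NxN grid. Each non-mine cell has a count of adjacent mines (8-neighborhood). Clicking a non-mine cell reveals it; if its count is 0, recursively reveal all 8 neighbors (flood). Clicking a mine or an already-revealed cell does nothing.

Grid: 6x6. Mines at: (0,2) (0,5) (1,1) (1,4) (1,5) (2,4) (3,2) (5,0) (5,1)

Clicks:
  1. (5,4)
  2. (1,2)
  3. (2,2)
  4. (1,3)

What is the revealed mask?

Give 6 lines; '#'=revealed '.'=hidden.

Click 1 (5,4) count=0: revealed 11 new [(3,3) (3,4) (3,5) (4,2) (4,3) (4,4) (4,5) (5,2) (5,3) (5,4) (5,5)] -> total=11
Click 2 (1,2) count=2: revealed 1 new [(1,2)] -> total=12
Click 3 (2,2) count=2: revealed 1 new [(2,2)] -> total=13
Click 4 (1,3) count=3: revealed 1 new [(1,3)] -> total=14

Answer: ......
..##..
..#...
...###
..####
..####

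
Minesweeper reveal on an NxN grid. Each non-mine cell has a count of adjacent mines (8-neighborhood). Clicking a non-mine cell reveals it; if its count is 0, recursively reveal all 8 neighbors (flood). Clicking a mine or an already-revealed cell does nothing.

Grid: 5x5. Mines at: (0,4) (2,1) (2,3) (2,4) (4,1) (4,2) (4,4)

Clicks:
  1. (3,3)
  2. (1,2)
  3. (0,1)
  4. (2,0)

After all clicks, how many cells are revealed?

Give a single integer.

Click 1 (3,3) count=4: revealed 1 new [(3,3)] -> total=1
Click 2 (1,2) count=2: revealed 1 new [(1,2)] -> total=2
Click 3 (0,1) count=0: revealed 7 new [(0,0) (0,1) (0,2) (0,3) (1,0) (1,1) (1,3)] -> total=9
Click 4 (2,0) count=1: revealed 1 new [(2,0)] -> total=10

Answer: 10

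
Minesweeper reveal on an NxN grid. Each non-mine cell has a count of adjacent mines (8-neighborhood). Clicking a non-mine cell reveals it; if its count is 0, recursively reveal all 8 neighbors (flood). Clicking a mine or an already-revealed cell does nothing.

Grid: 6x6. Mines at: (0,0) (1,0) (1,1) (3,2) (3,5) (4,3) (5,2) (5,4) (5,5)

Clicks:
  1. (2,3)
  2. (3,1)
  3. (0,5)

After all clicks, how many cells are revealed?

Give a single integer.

Click 1 (2,3) count=1: revealed 1 new [(2,3)] -> total=1
Click 2 (3,1) count=1: revealed 1 new [(3,1)] -> total=2
Click 3 (0,5) count=0: revealed 11 new [(0,2) (0,3) (0,4) (0,5) (1,2) (1,3) (1,4) (1,5) (2,2) (2,4) (2,5)] -> total=13

Answer: 13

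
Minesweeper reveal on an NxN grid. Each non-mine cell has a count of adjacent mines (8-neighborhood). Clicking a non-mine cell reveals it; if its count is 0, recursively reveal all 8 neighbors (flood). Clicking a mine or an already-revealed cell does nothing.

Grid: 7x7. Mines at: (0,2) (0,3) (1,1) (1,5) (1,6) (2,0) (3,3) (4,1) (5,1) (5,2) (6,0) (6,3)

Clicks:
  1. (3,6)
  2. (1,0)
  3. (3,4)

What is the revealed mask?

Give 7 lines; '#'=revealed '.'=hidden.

Click 1 (3,6) count=0: revealed 15 new [(2,4) (2,5) (2,6) (3,4) (3,5) (3,6) (4,4) (4,5) (4,6) (5,4) (5,5) (5,6) (6,4) (6,5) (6,6)] -> total=15
Click 2 (1,0) count=2: revealed 1 new [(1,0)] -> total=16
Click 3 (3,4) count=1: revealed 0 new [(none)] -> total=16

Answer: .......
#......
....###
....###
....###
....###
....###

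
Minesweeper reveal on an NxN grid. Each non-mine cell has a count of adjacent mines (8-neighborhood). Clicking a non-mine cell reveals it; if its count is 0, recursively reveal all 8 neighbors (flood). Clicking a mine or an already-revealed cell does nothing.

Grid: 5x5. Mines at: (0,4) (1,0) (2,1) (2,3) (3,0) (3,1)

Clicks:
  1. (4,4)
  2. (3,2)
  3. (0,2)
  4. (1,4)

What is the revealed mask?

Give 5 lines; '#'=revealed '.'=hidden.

Answer: .###.
.####
.....
..###
..###

Derivation:
Click 1 (4,4) count=0: revealed 6 new [(3,2) (3,3) (3,4) (4,2) (4,3) (4,4)] -> total=6
Click 2 (3,2) count=3: revealed 0 new [(none)] -> total=6
Click 3 (0,2) count=0: revealed 6 new [(0,1) (0,2) (0,3) (1,1) (1,2) (1,3)] -> total=12
Click 4 (1,4) count=2: revealed 1 new [(1,4)] -> total=13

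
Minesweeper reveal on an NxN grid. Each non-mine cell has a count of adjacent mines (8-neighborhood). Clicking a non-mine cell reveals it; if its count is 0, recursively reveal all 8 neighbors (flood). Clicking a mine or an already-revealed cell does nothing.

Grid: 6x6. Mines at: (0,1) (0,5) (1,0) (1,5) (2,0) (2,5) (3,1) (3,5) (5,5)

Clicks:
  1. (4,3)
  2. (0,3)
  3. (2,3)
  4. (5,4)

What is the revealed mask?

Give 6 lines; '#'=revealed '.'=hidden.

Answer: ..###.
..###.
..###.
..###.
#####.
#####.

Derivation:
Click 1 (4,3) count=0: revealed 22 new [(0,2) (0,3) (0,4) (1,2) (1,3) (1,4) (2,2) (2,3) (2,4) (3,2) (3,3) (3,4) (4,0) (4,1) (4,2) (4,3) (4,4) (5,0) (5,1) (5,2) (5,3) (5,4)] -> total=22
Click 2 (0,3) count=0: revealed 0 new [(none)] -> total=22
Click 3 (2,3) count=0: revealed 0 new [(none)] -> total=22
Click 4 (5,4) count=1: revealed 0 new [(none)] -> total=22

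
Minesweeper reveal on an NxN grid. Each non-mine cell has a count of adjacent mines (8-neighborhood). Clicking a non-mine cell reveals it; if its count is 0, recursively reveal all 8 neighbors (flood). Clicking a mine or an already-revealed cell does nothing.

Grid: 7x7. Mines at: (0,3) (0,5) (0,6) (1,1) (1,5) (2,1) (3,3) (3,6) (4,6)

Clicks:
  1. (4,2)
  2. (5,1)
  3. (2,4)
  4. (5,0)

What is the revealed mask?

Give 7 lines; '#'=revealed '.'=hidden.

Answer: .......
.......
....#..
###....
######.
#######
#######

Derivation:
Click 1 (4,2) count=1: revealed 1 new [(4,2)] -> total=1
Click 2 (5,1) count=0: revealed 22 new [(3,0) (3,1) (3,2) (4,0) (4,1) (4,3) (4,4) (4,5) (5,0) (5,1) (5,2) (5,3) (5,4) (5,5) (5,6) (6,0) (6,1) (6,2) (6,3) (6,4) (6,5) (6,6)] -> total=23
Click 3 (2,4) count=2: revealed 1 new [(2,4)] -> total=24
Click 4 (5,0) count=0: revealed 0 new [(none)] -> total=24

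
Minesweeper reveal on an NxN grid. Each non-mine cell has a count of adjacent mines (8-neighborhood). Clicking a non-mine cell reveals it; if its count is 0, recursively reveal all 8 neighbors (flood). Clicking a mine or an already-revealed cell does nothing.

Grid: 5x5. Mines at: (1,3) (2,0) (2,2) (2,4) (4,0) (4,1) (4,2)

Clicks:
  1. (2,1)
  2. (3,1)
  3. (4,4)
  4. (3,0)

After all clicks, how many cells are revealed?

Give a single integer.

Click 1 (2,1) count=2: revealed 1 new [(2,1)] -> total=1
Click 2 (3,1) count=5: revealed 1 new [(3,1)] -> total=2
Click 3 (4,4) count=0: revealed 4 new [(3,3) (3,4) (4,3) (4,4)] -> total=6
Click 4 (3,0) count=3: revealed 1 new [(3,0)] -> total=7

Answer: 7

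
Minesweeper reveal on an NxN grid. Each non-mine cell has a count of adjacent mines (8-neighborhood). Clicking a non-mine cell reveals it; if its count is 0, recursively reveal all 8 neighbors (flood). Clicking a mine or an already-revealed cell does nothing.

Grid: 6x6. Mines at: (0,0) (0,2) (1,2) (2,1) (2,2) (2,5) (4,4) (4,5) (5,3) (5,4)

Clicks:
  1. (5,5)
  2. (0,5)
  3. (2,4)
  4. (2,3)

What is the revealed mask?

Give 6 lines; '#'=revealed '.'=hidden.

Click 1 (5,5) count=3: revealed 1 new [(5,5)] -> total=1
Click 2 (0,5) count=0: revealed 6 new [(0,3) (0,4) (0,5) (1,3) (1,4) (1,5)] -> total=7
Click 3 (2,4) count=1: revealed 1 new [(2,4)] -> total=8
Click 4 (2,3) count=2: revealed 1 new [(2,3)] -> total=9

Answer: ...###
...###
...##.
......
......
.....#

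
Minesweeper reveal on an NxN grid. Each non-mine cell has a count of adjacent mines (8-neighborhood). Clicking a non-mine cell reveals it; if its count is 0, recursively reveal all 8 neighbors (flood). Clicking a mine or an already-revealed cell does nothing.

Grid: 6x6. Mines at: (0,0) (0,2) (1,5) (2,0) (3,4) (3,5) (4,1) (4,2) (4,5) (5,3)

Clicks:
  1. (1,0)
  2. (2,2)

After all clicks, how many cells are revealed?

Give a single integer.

Answer: 10

Derivation:
Click 1 (1,0) count=2: revealed 1 new [(1,0)] -> total=1
Click 2 (2,2) count=0: revealed 9 new [(1,1) (1,2) (1,3) (2,1) (2,2) (2,3) (3,1) (3,2) (3,3)] -> total=10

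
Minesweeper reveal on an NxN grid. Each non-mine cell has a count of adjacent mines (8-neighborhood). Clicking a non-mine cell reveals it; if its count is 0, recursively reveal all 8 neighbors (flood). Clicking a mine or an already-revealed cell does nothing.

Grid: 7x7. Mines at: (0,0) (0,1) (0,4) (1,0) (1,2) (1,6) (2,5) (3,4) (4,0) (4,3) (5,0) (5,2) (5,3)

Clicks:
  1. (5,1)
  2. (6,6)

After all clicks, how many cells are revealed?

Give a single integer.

Click 1 (5,1) count=3: revealed 1 new [(5,1)] -> total=1
Click 2 (6,6) count=0: revealed 11 new [(3,5) (3,6) (4,4) (4,5) (4,6) (5,4) (5,5) (5,6) (6,4) (6,5) (6,6)] -> total=12

Answer: 12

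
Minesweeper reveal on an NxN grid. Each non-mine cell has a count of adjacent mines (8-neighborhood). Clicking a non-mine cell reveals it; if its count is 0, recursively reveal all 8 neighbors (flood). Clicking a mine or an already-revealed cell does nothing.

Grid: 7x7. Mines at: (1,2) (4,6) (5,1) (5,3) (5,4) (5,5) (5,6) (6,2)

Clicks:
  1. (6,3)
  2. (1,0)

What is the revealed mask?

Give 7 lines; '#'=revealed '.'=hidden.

Answer: ##.####
##.####
#######
#######
######.
.......
...#...

Derivation:
Click 1 (6,3) count=3: revealed 1 new [(6,3)] -> total=1
Click 2 (1,0) count=0: revealed 32 new [(0,0) (0,1) (0,3) (0,4) (0,5) (0,6) (1,0) (1,1) (1,3) (1,4) (1,5) (1,6) (2,0) (2,1) (2,2) (2,3) (2,4) (2,5) (2,6) (3,0) (3,1) (3,2) (3,3) (3,4) (3,5) (3,6) (4,0) (4,1) (4,2) (4,3) (4,4) (4,5)] -> total=33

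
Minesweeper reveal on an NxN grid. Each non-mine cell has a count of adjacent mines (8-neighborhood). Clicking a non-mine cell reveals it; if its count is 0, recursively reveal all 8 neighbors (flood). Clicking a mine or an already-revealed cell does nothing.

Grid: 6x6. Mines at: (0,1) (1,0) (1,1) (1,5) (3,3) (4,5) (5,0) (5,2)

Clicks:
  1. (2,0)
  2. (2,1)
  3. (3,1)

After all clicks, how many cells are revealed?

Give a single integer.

Click 1 (2,0) count=2: revealed 1 new [(2,0)] -> total=1
Click 2 (2,1) count=2: revealed 1 new [(2,1)] -> total=2
Click 3 (3,1) count=0: revealed 7 new [(2,2) (3,0) (3,1) (3,2) (4,0) (4,1) (4,2)] -> total=9

Answer: 9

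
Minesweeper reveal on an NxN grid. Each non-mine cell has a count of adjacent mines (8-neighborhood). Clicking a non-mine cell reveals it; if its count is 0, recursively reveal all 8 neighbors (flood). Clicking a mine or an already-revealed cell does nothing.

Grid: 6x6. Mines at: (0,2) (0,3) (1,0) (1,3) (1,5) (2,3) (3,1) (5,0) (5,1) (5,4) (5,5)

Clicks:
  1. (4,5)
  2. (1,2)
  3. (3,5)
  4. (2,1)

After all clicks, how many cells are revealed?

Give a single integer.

Click 1 (4,5) count=2: revealed 1 new [(4,5)] -> total=1
Click 2 (1,2) count=4: revealed 1 new [(1,2)] -> total=2
Click 3 (3,5) count=0: revealed 5 new [(2,4) (2,5) (3,4) (3,5) (4,4)] -> total=7
Click 4 (2,1) count=2: revealed 1 new [(2,1)] -> total=8

Answer: 8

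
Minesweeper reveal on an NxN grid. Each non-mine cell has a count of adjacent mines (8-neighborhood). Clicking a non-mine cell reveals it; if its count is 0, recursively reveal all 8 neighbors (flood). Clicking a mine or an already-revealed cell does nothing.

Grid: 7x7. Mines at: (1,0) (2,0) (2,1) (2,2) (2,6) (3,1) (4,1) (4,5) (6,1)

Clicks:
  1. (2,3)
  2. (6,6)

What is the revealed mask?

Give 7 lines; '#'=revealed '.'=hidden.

Click 1 (2,3) count=1: revealed 1 new [(2,3)] -> total=1
Click 2 (6,6) count=0: revealed 16 new [(3,2) (3,3) (3,4) (4,2) (4,3) (4,4) (5,2) (5,3) (5,4) (5,5) (5,6) (6,2) (6,3) (6,4) (6,5) (6,6)] -> total=17

Answer: .......
.......
...#...
..###..
..###..
..#####
..#####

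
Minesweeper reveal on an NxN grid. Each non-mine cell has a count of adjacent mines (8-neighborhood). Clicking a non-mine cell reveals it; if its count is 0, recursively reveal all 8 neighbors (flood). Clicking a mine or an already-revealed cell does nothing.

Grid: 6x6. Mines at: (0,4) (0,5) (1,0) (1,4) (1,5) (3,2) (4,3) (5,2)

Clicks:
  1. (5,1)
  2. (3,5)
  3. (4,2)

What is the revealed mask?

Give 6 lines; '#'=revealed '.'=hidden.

Answer: ......
......
....##
....##
..#.##
.#..##

Derivation:
Click 1 (5,1) count=1: revealed 1 new [(5,1)] -> total=1
Click 2 (3,5) count=0: revealed 8 new [(2,4) (2,5) (3,4) (3,5) (4,4) (4,5) (5,4) (5,5)] -> total=9
Click 3 (4,2) count=3: revealed 1 new [(4,2)] -> total=10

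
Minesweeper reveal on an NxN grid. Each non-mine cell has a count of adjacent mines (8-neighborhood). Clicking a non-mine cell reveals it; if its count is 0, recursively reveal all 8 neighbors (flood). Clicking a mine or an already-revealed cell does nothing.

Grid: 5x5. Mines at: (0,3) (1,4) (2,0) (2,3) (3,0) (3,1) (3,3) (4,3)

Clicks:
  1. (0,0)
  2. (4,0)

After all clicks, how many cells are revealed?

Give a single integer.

Click 1 (0,0) count=0: revealed 6 new [(0,0) (0,1) (0,2) (1,0) (1,1) (1,2)] -> total=6
Click 2 (4,0) count=2: revealed 1 new [(4,0)] -> total=7

Answer: 7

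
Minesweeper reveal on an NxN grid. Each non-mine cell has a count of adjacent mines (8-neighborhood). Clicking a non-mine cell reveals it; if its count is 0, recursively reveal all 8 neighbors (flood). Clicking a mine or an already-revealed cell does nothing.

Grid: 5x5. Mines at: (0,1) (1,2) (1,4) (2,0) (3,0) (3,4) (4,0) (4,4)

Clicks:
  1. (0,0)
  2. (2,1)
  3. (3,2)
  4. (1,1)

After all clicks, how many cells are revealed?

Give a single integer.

Answer: 11

Derivation:
Click 1 (0,0) count=1: revealed 1 new [(0,0)] -> total=1
Click 2 (2,1) count=3: revealed 1 new [(2,1)] -> total=2
Click 3 (3,2) count=0: revealed 8 new [(2,2) (2,3) (3,1) (3,2) (3,3) (4,1) (4,2) (4,3)] -> total=10
Click 4 (1,1) count=3: revealed 1 new [(1,1)] -> total=11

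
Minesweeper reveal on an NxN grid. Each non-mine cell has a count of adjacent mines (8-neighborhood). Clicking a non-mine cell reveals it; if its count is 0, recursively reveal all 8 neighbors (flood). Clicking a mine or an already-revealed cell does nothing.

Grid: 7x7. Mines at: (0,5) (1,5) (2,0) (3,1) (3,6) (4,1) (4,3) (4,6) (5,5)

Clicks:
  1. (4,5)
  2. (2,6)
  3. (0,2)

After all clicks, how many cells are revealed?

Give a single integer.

Click 1 (4,5) count=3: revealed 1 new [(4,5)] -> total=1
Click 2 (2,6) count=2: revealed 1 new [(2,6)] -> total=2
Click 3 (0,2) count=0: revealed 17 new [(0,0) (0,1) (0,2) (0,3) (0,4) (1,0) (1,1) (1,2) (1,3) (1,4) (2,1) (2,2) (2,3) (2,4) (3,2) (3,3) (3,4)] -> total=19

Answer: 19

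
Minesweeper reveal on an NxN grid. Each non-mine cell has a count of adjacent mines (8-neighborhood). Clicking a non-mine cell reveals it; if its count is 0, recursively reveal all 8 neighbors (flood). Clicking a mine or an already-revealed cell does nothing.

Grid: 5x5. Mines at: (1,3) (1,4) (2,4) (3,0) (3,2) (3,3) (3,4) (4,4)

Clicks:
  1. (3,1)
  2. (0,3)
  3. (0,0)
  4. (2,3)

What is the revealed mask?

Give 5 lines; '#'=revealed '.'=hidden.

Answer: ####.
###..
####.
.#...
.....

Derivation:
Click 1 (3,1) count=2: revealed 1 new [(3,1)] -> total=1
Click 2 (0,3) count=2: revealed 1 new [(0,3)] -> total=2
Click 3 (0,0) count=0: revealed 9 new [(0,0) (0,1) (0,2) (1,0) (1,1) (1,2) (2,0) (2,1) (2,2)] -> total=11
Click 4 (2,3) count=6: revealed 1 new [(2,3)] -> total=12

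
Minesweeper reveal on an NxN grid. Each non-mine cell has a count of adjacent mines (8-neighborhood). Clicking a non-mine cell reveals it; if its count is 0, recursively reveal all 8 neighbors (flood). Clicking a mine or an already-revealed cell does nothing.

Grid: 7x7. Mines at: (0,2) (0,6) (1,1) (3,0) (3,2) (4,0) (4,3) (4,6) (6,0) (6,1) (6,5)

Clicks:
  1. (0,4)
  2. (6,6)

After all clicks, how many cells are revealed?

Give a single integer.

Click 1 (0,4) count=0: revealed 15 new [(0,3) (0,4) (0,5) (1,3) (1,4) (1,5) (1,6) (2,3) (2,4) (2,5) (2,6) (3,3) (3,4) (3,5) (3,6)] -> total=15
Click 2 (6,6) count=1: revealed 1 new [(6,6)] -> total=16

Answer: 16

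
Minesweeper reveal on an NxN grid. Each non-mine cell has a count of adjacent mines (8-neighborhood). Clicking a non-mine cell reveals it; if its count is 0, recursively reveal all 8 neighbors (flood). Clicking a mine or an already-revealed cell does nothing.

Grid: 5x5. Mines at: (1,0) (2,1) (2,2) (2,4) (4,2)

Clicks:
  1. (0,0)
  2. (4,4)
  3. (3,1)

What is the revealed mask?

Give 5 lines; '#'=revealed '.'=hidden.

Answer: #....
.....
.....
.#.##
...##

Derivation:
Click 1 (0,0) count=1: revealed 1 new [(0,0)] -> total=1
Click 2 (4,4) count=0: revealed 4 new [(3,3) (3,4) (4,3) (4,4)] -> total=5
Click 3 (3,1) count=3: revealed 1 new [(3,1)] -> total=6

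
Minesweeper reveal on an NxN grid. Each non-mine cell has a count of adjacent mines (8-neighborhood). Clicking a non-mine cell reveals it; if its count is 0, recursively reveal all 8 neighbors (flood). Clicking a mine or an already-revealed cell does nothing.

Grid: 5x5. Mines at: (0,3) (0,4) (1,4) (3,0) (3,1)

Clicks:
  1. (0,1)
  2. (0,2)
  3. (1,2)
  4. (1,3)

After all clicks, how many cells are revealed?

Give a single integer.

Click 1 (0,1) count=0: revealed 9 new [(0,0) (0,1) (0,2) (1,0) (1,1) (1,2) (2,0) (2,1) (2,2)] -> total=9
Click 2 (0,2) count=1: revealed 0 new [(none)] -> total=9
Click 3 (1,2) count=1: revealed 0 new [(none)] -> total=9
Click 4 (1,3) count=3: revealed 1 new [(1,3)] -> total=10

Answer: 10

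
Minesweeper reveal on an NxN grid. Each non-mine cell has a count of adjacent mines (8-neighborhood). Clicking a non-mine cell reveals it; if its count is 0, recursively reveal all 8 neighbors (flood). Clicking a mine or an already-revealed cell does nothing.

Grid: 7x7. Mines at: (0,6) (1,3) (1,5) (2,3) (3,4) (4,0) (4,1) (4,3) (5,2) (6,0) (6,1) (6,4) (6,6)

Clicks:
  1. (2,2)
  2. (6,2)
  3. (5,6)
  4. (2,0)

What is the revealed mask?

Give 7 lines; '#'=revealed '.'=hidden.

Click 1 (2,2) count=2: revealed 1 new [(2,2)] -> total=1
Click 2 (6,2) count=2: revealed 1 new [(6,2)] -> total=2
Click 3 (5,6) count=1: revealed 1 new [(5,6)] -> total=3
Click 4 (2,0) count=0: revealed 11 new [(0,0) (0,1) (0,2) (1,0) (1,1) (1,2) (2,0) (2,1) (3,0) (3,1) (3,2)] -> total=14

Answer: ###....
###....
###....
###....
.......
......#
..#....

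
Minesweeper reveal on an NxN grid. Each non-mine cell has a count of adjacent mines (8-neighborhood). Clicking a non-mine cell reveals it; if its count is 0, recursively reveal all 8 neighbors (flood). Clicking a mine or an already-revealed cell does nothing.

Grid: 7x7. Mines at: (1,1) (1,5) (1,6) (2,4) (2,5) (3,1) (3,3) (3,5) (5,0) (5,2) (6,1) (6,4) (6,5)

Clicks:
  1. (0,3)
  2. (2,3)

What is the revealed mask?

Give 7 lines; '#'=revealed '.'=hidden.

Answer: ..###..
..###..
...#...
.......
.......
.......
.......

Derivation:
Click 1 (0,3) count=0: revealed 6 new [(0,2) (0,3) (0,4) (1,2) (1,3) (1,4)] -> total=6
Click 2 (2,3) count=2: revealed 1 new [(2,3)] -> total=7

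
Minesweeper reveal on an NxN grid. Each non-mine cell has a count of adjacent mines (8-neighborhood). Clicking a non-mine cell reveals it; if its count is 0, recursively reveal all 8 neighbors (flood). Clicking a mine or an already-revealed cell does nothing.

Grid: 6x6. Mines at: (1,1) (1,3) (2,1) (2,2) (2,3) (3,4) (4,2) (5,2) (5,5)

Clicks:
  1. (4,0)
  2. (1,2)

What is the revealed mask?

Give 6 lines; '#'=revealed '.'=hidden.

Click 1 (4,0) count=0: revealed 6 new [(3,0) (3,1) (4,0) (4,1) (5,0) (5,1)] -> total=6
Click 2 (1,2) count=5: revealed 1 new [(1,2)] -> total=7

Answer: ......
..#...
......
##....
##....
##....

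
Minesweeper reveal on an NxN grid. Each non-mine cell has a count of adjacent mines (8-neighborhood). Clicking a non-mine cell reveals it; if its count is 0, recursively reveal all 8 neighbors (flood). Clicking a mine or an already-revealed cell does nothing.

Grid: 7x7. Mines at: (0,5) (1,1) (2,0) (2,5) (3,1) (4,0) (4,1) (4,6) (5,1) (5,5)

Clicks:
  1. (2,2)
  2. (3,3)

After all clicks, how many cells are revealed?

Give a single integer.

Click 1 (2,2) count=2: revealed 1 new [(2,2)] -> total=1
Click 2 (3,3) count=0: revealed 20 new [(0,2) (0,3) (0,4) (1,2) (1,3) (1,4) (2,3) (2,4) (3,2) (3,3) (3,4) (4,2) (4,3) (4,4) (5,2) (5,3) (5,4) (6,2) (6,3) (6,4)] -> total=21

Answer: 21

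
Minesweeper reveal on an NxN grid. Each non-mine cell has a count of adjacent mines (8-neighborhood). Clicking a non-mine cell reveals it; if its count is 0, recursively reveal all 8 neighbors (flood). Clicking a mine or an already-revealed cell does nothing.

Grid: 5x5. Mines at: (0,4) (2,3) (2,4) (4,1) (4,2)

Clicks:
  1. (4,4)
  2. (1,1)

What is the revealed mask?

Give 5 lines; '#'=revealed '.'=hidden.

Answer: ####.
####.
###..
#####
...##

Derivation:
Click 1 (4,4) count=0: revealed 4 new [(3,3) (3,4) (4,3) (4,4)] -> total=4
Click 2 (1,1) count=0: revealed 14 new [(0,0) (0,1) (0,2) (0,3) (1,0) (1,1) (1,2) (1,3) (2,0) (2,1) (2,2) (3,0) (3,1) (3,2)] -> total=18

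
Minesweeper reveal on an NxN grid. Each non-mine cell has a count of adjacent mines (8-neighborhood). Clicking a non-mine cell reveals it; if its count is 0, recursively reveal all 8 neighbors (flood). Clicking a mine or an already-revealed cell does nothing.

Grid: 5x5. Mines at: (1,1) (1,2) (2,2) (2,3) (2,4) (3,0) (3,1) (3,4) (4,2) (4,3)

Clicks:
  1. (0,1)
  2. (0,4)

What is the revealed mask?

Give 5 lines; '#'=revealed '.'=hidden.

Click 1 (0,1) count=2: revealed 1 new [(0,1)] -> total=1
Click 2 (0,4) count=0: revealed 4 new [(0,3) (0,4) (1,3) (1,4)] -> total=5

Answer: .#.##
...##
.....
.....
.....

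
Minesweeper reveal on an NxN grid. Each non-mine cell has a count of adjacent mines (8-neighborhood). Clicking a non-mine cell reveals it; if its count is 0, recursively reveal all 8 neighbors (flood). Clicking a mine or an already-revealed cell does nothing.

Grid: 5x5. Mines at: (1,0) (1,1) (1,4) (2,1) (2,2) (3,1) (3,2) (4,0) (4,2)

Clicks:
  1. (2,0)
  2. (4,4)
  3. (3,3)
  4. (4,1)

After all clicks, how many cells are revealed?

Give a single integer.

Click 1 (2,0) count=4: revealed 1 new [(2,0)] -> total=1
Click 2 (4,4) count=0: revealed 6 new [(2,3) (2,4) (3,3) (3,4) (4,3) (4,4)] -> total=7
Click 3 (3,3) count=3: revealed 0 new [(none)] -> total=7
Click 4 (4,1) count=4: revealed 1 new [(4,1)] -> total=8

Answer: 8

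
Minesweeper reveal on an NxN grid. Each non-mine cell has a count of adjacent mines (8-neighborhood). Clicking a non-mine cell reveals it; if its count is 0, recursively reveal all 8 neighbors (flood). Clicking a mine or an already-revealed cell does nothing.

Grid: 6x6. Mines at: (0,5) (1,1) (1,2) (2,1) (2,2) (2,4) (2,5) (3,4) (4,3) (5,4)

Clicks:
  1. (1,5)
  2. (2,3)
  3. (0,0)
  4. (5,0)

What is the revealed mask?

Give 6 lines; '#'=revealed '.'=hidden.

Answer: #.....
.....#
...#..
###...
###...
###...

Derivation:
Click 1 (1,5) count=3: revealed 1 new [(1,5)] -> total=1
Click 2 (2,3) count=4: revealed 1 new [(2,3)] -> total=2
Click 3 (0,0) count=1: revealed 1 new [(0,0)] -> total=3
Click 4 (5,0) count=0: revealed 9 new [(3,0) (3,1) (3,2) (4,0) (4,1) (4,2) (5,0) (5,1) (5,2)] -> total=12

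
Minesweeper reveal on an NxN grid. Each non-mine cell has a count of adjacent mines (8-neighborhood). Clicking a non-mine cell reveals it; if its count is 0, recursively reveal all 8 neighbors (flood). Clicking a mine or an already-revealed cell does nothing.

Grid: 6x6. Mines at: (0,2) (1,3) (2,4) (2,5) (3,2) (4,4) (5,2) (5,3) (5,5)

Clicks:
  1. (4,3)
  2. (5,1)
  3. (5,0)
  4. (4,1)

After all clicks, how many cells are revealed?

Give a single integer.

Answer: 13

Derivation:
Click 1 (4,3) count=4: revealed 1 new [(4,3)] -> total=1
Click 2 (5,1) count=1: revealed 1 new [(5,1)] -> total=2
Click 3 (5,0) count=0: revealed 11 new [(0,0) (0,1) (1,0) (1,1) (2,0) (2,1) (3,0) (3,1) (4,0) (4,1) (5,0)] -> total=13
Click 4 (4,1) count=2: revealed 0 new [(none)] -> total=13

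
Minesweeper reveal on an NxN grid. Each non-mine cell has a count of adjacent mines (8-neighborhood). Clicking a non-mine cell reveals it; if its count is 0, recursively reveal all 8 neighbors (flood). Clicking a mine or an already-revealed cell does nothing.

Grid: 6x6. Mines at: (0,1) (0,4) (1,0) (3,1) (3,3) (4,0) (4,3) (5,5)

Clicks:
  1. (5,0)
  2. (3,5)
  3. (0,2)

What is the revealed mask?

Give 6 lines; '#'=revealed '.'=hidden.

Click 1 (5,0) count=1: revealed 1 new [(5,0)] -> total=1
Click 2 (3,5) count=0: revealed 8 new [(1,4) (1,5) (2,4) (2,5) (3,4) (3,5) (4,4) (4,5)] -> total=9
Click 3 (0,2) count=1: revealed 1 new [(0,2)] -> total=10

Answer: ..#...
....##
....##
....##
....##
#.....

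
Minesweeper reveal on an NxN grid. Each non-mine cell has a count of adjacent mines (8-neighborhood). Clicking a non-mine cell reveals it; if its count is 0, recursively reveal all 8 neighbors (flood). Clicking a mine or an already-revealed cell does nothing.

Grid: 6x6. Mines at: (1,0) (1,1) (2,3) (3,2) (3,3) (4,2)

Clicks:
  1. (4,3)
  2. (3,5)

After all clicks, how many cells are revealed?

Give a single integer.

Click 1 (4,3) count=3: revealed 1 new [(4,3)] -> total=1
Click 2 (3,5) count=0: revealed 17 new [(0,2) (0,3) (0,4) (0,5) (1,2) (1,3) (1,4) (1,5) (2,4) (2,5) (3,4) (3,5) (4,4) (4,5) (5,3) (5,4) (5,5)] -> total=18

Answer: 18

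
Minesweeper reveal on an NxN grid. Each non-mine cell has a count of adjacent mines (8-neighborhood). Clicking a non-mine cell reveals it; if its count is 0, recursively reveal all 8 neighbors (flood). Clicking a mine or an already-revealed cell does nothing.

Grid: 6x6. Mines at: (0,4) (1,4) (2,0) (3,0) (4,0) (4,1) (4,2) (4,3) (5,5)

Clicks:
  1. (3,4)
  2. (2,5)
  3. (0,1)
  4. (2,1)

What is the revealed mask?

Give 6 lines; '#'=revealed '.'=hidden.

Click 1 (3,4) count=1: revealed 1 new [(3,4)] -> total=1
Click 2 (2,5) count=1: revealed 1 new [(2,5)] -> total=2
Click 3 (0,1) count=0: revealed 14 new [(0,0) (0,1) (0,2) (0,3) (1,0) (1,1) (1,2) (1,3) (2,1) (2,2) (2,3) (3,1) (3,2) (3,3)] -> total=16
Click 4 (2,1) count=2: revealed 0 new [(none)] -> total=16

Answer: ####..
####..
.###.#
.####.
......
......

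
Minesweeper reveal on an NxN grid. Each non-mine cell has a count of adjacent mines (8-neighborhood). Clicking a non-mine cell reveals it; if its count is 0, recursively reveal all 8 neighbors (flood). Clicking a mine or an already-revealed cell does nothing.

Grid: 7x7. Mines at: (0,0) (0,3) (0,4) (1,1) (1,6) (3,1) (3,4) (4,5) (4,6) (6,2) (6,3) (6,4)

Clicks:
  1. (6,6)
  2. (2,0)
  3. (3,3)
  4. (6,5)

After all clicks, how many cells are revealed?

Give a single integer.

Click 1 (6,6) count=0: revealed 4 new [(5,5) (5,6) (6,5) (6,6)] -> total=4
Click 2 (2,0) count=2: revealed 1 new [(2,0)] -> total=5
Click 3 (3,3) count=1: revealed 1 new [(3,3)] -> total=6
Click 4 (6,5) count=1: revealed 0 new [(none)] -> total=6

Answer: 6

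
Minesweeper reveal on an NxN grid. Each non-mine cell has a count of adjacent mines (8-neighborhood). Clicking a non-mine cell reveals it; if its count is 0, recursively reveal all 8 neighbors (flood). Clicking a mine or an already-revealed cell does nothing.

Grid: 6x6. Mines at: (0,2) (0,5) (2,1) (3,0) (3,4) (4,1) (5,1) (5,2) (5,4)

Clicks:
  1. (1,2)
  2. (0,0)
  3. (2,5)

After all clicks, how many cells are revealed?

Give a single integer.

Click 1 (1,2) count=2: revealed 1 new [(1,2)] -> total=1
Click 2 (0,0) count=0: revealed 4 new [(0,0) (0,1) (1,0) (1,1)] -> total=5
Click 3 (2,5) count=1: revealed 1 new [(2,5)] -> total=6

Answer: 6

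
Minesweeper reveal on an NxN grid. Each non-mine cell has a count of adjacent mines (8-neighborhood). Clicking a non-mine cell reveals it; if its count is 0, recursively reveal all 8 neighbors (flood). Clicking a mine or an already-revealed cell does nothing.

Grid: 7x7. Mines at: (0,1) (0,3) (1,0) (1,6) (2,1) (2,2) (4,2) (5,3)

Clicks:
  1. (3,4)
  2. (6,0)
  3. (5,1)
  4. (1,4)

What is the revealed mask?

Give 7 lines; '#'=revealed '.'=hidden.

Answer: .......
...###.
...####
##.####
##.####
###.###
###.###

Derivation:
Click 1 (3,4) count=0: revealed 21 new [(1,3) (1,4) (1,5) (2,3) (2,4) (2,5) (2,6) (3,3) (3,4) (3,5) (3,6) (4,3) (4,4) (4,5) (4,6) (5,4) (5,5) (5,6) (6,4) (6,5) (6,6)] -> total=21
Click 2 (6,0) count=0: revealed 10 new [(3,0) (3,1) (4,0) (4,1) (5,0) (5,1) (5,2) (6,0) (6,1) (6,2)] -> total=31
Click 3 (5,1) count=1: revealed 0 new [(none)] -> total=31
Click 4 (1,4) count=1: revealed 0 new [(none)] -> total=31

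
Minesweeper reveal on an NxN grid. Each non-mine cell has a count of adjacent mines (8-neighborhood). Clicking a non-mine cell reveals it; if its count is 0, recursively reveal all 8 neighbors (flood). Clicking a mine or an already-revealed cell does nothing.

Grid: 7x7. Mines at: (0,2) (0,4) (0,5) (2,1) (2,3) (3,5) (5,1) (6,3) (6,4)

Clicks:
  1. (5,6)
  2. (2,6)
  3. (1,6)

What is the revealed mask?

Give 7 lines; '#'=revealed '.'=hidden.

Answer: .......
......#
......#
.......
.....##
.....##
.....##

Derivation:
Click 1 (5,6) count=0: revealed 6 new [(4,5) (4,6) (5,5) (5,6) (6,5) (6,6)] -> total=6
Click 2 (2,6) count=1: revealed 1 new [(2,6)] -> total=7
Click 3 (1,6) count=1: revealed 1 new [(1,6)] -> total=8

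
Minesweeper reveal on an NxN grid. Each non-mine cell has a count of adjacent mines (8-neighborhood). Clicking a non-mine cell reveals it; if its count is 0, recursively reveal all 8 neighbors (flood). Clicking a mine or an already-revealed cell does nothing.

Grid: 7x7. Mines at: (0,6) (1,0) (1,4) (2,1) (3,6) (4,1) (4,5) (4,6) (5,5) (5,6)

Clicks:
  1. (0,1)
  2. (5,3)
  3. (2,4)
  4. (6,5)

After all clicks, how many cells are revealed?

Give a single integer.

Click 1 (0,1) count=1: revealed 1 new [(0,1)] -> total=1
Click 2 (5,3) count=0: revealed 19 new [(2,2) (2,3) (2,4) (3,2) (3,3) (3,4) (4,2) (4,3) (4,4) (5,0) (5,1) (5,2) (5,3) (5,4) (6,0) (6,1) (6,2) (6,3) (6,4)] -> total=20
Click 3 (2,4) count=1: revealed 0 new [(none)] -> total=20
Click 4 (6,5) count=2: revealed 1 new [(6,5)] -> total=21

Answer: 21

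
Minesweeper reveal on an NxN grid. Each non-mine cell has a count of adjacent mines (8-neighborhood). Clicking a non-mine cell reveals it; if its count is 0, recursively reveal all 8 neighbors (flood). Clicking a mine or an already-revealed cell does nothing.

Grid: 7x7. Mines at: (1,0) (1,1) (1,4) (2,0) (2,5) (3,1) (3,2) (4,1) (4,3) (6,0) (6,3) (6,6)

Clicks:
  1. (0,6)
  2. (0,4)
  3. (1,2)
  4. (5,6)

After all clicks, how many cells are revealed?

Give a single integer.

Answer: 7

Derivation:
Click 1 (0,6) count=0: revealed 4 new [(0,5) (0,6) (1,5) (1,6)] -> total=4
Click 2 (0,4) count=1: revealed 1 new [(0,4)] -> total=5
Click 3 (1,2) count=1: revealed 1 new [(1,2)] -> total=6
Click 4 (5,6) count=1: revealed 1 new [(5,6)] -> total=7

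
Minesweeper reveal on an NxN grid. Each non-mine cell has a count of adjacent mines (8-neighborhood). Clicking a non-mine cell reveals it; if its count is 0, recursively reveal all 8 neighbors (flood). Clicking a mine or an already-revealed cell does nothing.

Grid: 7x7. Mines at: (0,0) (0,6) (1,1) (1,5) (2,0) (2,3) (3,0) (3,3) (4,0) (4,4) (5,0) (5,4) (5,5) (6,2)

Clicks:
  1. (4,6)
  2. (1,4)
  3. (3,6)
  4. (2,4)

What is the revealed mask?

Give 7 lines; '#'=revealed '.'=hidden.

Answer: .......
....#..
....###
.....##
.....##
.......
.......

Derivation:
Click 1 (4,6) count=1: revealed 1 new [(4,6)] -> total=1
Click 2 (1,4) count=2: revealed 1 new [(1,4)] -> total=2
Click 3 (3,6) count=0: revealed 5 new [(2,5) (2,6) (3,5) (3,6) (4,5)] -> total=7
Click 4 (2,4) count=3: revealed 1 new [(2,4)] -> total=8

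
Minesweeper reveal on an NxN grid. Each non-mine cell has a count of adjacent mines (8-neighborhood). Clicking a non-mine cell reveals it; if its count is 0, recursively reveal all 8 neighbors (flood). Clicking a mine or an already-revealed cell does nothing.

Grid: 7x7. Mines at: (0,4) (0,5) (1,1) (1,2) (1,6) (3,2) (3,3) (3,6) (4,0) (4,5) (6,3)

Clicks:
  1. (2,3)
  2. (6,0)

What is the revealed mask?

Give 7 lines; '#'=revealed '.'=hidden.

Answer: .......
.......
...#...
.......
.......
###....
###....

Derivation:
Click 1 (2,3) count=3: revealed 1 new [(2,3)] -> total=1
Click 2 (6,0) count=0: revealed 6 new [(5,0) (5,1) (5,2) (6,0) (6,1) (6,2)] -> total=7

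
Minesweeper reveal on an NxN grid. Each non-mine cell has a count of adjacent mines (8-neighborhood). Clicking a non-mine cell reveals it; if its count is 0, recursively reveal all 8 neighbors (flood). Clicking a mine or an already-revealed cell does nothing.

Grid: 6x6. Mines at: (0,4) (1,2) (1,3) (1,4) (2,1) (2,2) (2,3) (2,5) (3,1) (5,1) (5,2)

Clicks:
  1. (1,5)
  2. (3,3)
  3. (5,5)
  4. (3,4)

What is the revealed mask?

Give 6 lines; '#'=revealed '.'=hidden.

Click 1 (1,5) count=3: revealed 1 new [(1,5)] -> total=1
Click 2 (3,3) count=2: revealed 1 new [(3,3)] -> total=2
Click 3 (5,5) count=0: revealed 8 new [(3,4) (3,5) (4,3) (4,4) (4,5) (5,3) (5,4) (5,5)] -> total=10
Click 4 (3,4) count=2: revealed 0 new [(none)] -> total=10

Answer: ......
.....#
......
...###
...###
...###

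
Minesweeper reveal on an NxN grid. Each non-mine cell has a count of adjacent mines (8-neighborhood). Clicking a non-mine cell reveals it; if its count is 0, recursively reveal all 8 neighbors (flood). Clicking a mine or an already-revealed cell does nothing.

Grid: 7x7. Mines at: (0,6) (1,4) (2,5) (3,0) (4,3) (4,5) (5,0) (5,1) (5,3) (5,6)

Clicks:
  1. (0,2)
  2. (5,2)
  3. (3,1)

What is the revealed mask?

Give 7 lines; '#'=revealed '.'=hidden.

Answer: ####...
####...
####...
.###...
.......
..#....
.......

Derivation:
Click 1 (0,2) count=0: revealed 15 new [(0,0) (0,1) (0,2) (0,3) (1,0) (1,1) (1,2) (1,3) (2,0) (2,1) (2,2) (2,3) (3,1) (3,2) (3,3)] -> total=15
Click 2 (5,2) count=3: revealed 1 new [(5,2)] -> total=16
Click 3 (3,1) count=1: revealed 0 new [(none)] -> total=16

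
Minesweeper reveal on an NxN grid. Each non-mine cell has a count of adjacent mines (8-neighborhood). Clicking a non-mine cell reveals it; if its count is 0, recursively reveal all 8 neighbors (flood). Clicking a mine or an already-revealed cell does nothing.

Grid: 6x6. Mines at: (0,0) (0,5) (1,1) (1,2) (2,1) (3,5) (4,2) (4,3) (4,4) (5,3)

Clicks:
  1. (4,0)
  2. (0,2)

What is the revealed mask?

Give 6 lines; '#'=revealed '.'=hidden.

Answer: ..#...
......
......
##....
##....
##....

Derivation:
Click 1 (4,0) count=0: revealed 6 new [(3,0) (3,1) (4,0) (4,1) (5,0) (5,1)] -> total=6
Click 2 (0,2) count=2: revealed 1 new [(0,2)] -> total=7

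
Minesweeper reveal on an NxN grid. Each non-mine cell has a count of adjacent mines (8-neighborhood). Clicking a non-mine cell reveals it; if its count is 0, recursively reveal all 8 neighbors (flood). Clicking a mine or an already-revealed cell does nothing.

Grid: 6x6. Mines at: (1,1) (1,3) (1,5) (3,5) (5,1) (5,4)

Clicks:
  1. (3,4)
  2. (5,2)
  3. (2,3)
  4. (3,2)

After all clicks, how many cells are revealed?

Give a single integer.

Answer: 16

Derivation:
Click 1 (3,4) count=1: revealed 1 new [(3,4)] -> total=1
Click 2 (5,2) count=1: revealed 1 new [(5,2)] -> total=2
Click 3 (2,3) count=1: revealed 1 new [(2,3)] -> total=3
Click 4 (3,2) count=0: revealed 13 new [(2,0) (2,1) (2,2) (2,4) (3,0) (3,1) (3,2) (3,3) (4,0) (4,1) (4,2) (4,3) (4,4)] -> total=16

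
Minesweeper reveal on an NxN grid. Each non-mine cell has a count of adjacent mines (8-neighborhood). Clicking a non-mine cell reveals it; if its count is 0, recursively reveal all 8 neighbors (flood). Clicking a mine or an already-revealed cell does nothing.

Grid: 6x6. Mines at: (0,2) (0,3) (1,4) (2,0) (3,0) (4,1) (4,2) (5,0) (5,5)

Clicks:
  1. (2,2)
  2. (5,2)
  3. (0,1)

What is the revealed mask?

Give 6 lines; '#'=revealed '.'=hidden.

Click 1 (2,2) count=0: revealed 9 new [(1,1) (1,2) (1,3) (2,1) (2,2) (2,3) (3,1) (3,2) (3,3)] -> total=9
Click 2 (5,2) count=2: revealed 1 new [(5,2)] -> total=10
Click 3 (0,1) count=1: revealed 1 new [(0,1)] -> total=11

Answer: .#....
.###..
.###..
.###..
......
..#...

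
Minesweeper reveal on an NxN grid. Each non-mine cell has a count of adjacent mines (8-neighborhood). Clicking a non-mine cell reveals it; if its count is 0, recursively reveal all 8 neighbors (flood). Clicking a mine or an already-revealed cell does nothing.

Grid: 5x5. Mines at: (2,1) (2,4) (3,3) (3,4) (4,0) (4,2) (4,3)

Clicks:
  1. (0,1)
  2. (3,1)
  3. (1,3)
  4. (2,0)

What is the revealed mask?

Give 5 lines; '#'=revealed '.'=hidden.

Click 1 (0,1) count=0: revealed 10 new [(0,0) (0,1) (0,2) (0,3) (0,4) (1,0) (1,1) (1,2) (1,3) (1,4)] -> total=10
Click 2 (3,1) count=3: revealed 1 new [(3,1)] -> total=11
Click 3 (1,3) count=1: revealed 0 new [(none)] -> total=11
Click 4 (2,0) count=1: revealed 1 new [(2,0)] -> total=12

Answer: #####
#####
#....
.#...
.....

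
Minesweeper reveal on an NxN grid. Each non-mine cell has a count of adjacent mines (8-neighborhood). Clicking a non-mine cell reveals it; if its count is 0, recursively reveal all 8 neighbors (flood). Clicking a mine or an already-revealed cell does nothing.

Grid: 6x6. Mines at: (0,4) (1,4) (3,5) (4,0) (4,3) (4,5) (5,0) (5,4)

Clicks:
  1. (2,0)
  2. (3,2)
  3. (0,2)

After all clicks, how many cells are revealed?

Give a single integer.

Answer: 16

Derivation:
Click 1 (2,0) count=0: revealed 16 new [(0,0) (0,1) (0,2) (0,3) (1,0) (1,1) (1,2) (1,3) (2,0) (2,1) (2,2) (2,3) (3,0) (3,1) (3,2) (3,3)] -> total=16
Click 2 (3,2) count=1: revealed 0 new [(none)] -> total=16
Click 3 (0,2) count=0: revealed 0 new [(none)] -> total=16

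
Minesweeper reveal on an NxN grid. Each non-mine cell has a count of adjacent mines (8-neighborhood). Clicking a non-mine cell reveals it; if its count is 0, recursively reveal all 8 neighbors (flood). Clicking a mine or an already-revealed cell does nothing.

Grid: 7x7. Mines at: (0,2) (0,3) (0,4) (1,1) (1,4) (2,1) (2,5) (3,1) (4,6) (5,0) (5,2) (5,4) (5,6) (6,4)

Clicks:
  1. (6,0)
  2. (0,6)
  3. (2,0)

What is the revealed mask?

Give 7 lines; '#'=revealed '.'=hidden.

Click 1 (6,0) count=1: revealed 1 new [(6,0)] -> total=1
Click 2 (0,6) count=0: revealed 4 new [(0,5) (0,6) (1,5) (1,6)] -> total=5
Click 3 (2,0) count=3: revealed 1 new [(2,0)] -> total=6

Answer: .....##
.....##
#......
.......
.......
.......
#......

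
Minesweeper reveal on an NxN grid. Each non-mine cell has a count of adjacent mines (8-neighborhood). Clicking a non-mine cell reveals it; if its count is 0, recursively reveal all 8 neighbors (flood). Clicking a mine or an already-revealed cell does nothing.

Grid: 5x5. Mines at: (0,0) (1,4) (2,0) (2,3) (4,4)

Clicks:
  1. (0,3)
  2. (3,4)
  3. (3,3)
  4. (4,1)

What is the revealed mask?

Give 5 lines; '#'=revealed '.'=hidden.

Click 1 (0,3) count=1: revealed 1 new [(0,3)] -> total=1
Click 2 (3,4) count=2: revealed 1 new [(3,4)] -> total=2
Click 3 (3,3) count=2: revealed 1 new [(3,3)] -> total=3
Click 4 (4,1) count=0: revealed 7 new [(3,0) (3,1) (3,2) (4,0) (4,1) (4,2) (4,3)] -> total=10

Answer: ...#.
.....
.....
#####
####.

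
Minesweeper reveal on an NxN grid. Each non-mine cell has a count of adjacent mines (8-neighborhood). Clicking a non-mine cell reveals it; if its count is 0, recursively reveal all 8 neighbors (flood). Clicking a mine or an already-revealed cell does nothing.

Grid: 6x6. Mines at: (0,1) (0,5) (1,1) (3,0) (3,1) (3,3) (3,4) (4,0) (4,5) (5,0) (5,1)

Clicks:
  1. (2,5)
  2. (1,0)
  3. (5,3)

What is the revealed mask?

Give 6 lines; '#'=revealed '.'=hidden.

Click 1 (2,5) count=1: revealed 1 new [(2,5)] -> total=1
Click 2 (1,0) count=2: revealed 1 new [(1,0)] -> total=2
Click 3 (5,3) count=0: revealed 6 new [(4,2) (4,3) (4,4) (5,2) (5,3) (5,4)] -> total=8

Answer: ......
#.....
.....#
......
..###.
..###.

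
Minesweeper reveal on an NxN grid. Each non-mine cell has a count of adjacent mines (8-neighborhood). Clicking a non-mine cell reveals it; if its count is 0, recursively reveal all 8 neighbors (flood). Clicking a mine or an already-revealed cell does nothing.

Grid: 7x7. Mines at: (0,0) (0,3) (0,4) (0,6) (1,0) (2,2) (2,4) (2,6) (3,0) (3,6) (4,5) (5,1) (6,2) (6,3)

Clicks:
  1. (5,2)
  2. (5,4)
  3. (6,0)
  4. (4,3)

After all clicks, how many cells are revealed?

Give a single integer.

Click 1 (5,2) count=3: revealed 1 new [(5,2)] -> total=1
Click 2 (5,4) count=2: revealed 1 new [(5,4)] -> total=2
Click 3 (6,0) count=1: revealed 1 new [(6,0)] -> total=3
Click 4 (4,3) count=0: revealed 7 new [(3,2) (3,3) (3,4) (4,2) (4,3) (4,4) (5,3)] -> total=10

Answer: 10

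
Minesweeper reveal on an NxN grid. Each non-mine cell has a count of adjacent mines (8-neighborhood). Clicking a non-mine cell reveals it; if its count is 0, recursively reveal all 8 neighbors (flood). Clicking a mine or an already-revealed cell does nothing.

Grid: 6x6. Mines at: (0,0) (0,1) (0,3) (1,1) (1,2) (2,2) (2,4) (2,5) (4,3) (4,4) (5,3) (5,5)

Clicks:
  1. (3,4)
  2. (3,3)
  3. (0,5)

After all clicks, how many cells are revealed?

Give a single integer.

Answer: 6

Derivation:
Click 1 (3,4) count=4: revealed 1 new [(3,4)] -> total=1
Click 2 (3,3) count=4: revealed 1 new [(3,3)] -> total=2
Click 3 (0,5) count=0: revealed 4 new [(0,4) (0,5) (1,4) (1,5)] -> total=6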